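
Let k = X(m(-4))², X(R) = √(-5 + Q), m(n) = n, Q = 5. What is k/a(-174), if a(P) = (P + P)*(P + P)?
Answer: 0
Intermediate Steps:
a(P) = 4*P² (a(P) = (2*P)*(2*P) = 4*P²)
X(R) = 0 (X(R) = √(-5 + 5) = √0 = 0)
k = 0 (k = 0² = 0)
k/a(-174) = 0/((4*(-174)²)) = 0/((4*30276)) = 0/121104 = 0*(1/121104) = 0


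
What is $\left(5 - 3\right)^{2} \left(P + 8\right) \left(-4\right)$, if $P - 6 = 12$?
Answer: $-416$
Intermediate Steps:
$P = 18$ ($P = 6 + 12 = 18$)
$\left(5 - 3\right)^{2} \left(P + 8\right) \left(-4\right) = \left(5 - 3\right)^{2} \left(18 + 8\right) \left(-4\right) = 2^{2} \cdot 26 \left(-4\right) = 4 \left(-104\right) = -416$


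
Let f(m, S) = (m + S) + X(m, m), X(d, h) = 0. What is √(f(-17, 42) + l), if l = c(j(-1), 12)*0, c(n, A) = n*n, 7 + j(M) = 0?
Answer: 5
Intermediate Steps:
j(M) = -7 (j(M) = -7 + 0 = -7)
c(n, A) = n²
f(m, S) = S + m (f(m, S) = (m + S) + 0 = (S + m) + 0 = S + m)
l = 0 (l = (-7)²*0 = 49*0 = 0)
√(f(-17, 42) + l) = √((42 - 17) + 0) = √(25 + 0) = √25 = 5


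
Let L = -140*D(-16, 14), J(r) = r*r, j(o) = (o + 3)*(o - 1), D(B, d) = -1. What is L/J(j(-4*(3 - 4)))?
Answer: 20/63 ≈ 0.31746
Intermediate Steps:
j(o) = (-1 + o)*(3 + o) (j(o) = (3 + o)*(-1 + o) = (-1 + o)*(3 + o))
J(r) = r**2
L = 140 (L = -140*(-1) = 140)
L/J(j(-4*(3 - 4))) = 140/((-3 + (-4*(3 - 4))**2 + 2*(-4*(3 - 4)))**2) = 140/((-3 + (-4*(-1))**2 + 2*(-4*(-1)))**2) = 140/((-3 + 4**2 + 2*4)**2) = 140/((-3 + 16 + 8)**2) = 140/(21**2) = 140/441 = 140*(1/441) = 20/63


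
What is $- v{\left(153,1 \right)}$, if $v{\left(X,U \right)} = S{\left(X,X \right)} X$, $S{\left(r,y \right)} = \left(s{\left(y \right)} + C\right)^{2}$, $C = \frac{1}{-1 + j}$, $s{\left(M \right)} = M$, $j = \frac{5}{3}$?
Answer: $- \frac{14608593}{4} \approx -3.6521 \cdot 10^{6}$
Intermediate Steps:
$j = \frac{5}{3}$ ($j = 5 \cdot \frac{1}{3} = \frac{5}{3} \approx 1.6667$)
$C = \frac{3}{2}$ ($C = \frac{1}{-1 + \frac{5}{3}} = \frac{1}{\frac{2}{3}} = \frac{3}{2} \approx 1.5$)
$S{\left(r,y \right)} = \left(\frac{3}{2} + y\right)^{2}$ ($S{\left(r,y \right)} = \left(y + \frac{3}{2}\right)^{2} = \left(\frac{3}{2} + y\right)^{2}$)
$v{\left(X,U \right)} = \frac{X \left(3 + 2 X\right)^{2}}{4}$ ($v{\left(X,U \right)} = \frac{\left(3 + 2 X\right)^{2}}{4} X = \frac{X \left(3 + 2 X\right)^{2}}{4}$)
$- v{\left(153,1 \right)} = - \frac{153 \left(3 + 2 \cdot 153\right)^{2}}{4} = - \frac{153 \left(3 + 306\right)^{2}}{4} = - \frac{153 \cdot 309^{2}}{4} = - \frac{153 \cdot 95481}{4} = \left(-1\right) \frac{14608593}{4} = - \frac{14608593}{4}$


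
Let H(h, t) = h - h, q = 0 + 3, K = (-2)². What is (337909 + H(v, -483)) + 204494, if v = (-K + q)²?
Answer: 542403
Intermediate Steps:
K = 4
q = 3
v = 1 (v = (-1*4 + 3)² = (-4 + 3)² = (-1)² = 1)
H(h, t) = 0
(337909 + H(v, -483)) + 204494 = (337909 + 0) + 204494 = 337909 + 204494 = 542403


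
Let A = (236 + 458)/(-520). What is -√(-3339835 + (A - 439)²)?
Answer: -I*√212665572831/260 ≈ -1773.7*I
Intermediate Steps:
A = -347/260 (A = 694*(-1/520) = -347/260 ≈ -1.3346)
-√(-3339835 + (A - 439)²) = -√(-3339835 + (-347/260 - 439)²) = -√(-3339835 + (-114487/260)²) = -√(-3339835 + 13107273169/67600) = -√(-212665572831/67600) = -I*√212665572831/260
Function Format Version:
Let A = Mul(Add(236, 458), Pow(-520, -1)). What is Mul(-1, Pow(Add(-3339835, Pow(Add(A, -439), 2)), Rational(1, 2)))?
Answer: Mul(Rational(-1, 260), I, Pow(212665572831, Rational(1, 2))) ≈ Mul(-1773.7, I)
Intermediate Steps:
A = Rational(-347, 260) (A = Mul(694, Rational(-1, 520)) = Rational(-347, 260) ≈ -1.3346)
Mul(-1, Pow(Add(-3339835, Pow(Add(A, -439), 2)), Rational(1, 2))) = Mul(-1, Pow(Add(-3339835, Pow(Add(Rational(-347, 260), -439), 2)), Rational(1, 2))) = Mul(-1, Pow(Add(-3339835, Pow(Rational(-114487, 260), 2)), Rational(1, 2))) = Mul(-1, Pow(Add(-3339835, Rational(13107273169, 67600)), Rational(1, 2))) = Mul(-1, Pow(Rational(-212665572831, 67600), Rational(1, 2))) = Mul(-1, Mul(Rational(1, 260), I, Pow(212665572831, Rational(1, 2)))) = Mul(Rational(-1, 260), I, Pow(212665572831, Rational(1, 2)))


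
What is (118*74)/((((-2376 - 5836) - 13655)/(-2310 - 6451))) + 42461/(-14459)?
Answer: 29870276113/8545269 ≈ 3495.5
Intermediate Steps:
(118*74)/((((-2376 - 5836) - 13655)/(-2310 - 6451))) + 42461/(-14459) = 8732/(((-8212 - 13655)/(-8761))) + 42461*(-1/14459) = 8732/((-21867*(-1/8761))) - 42461/14459 = 8732/(21867/8761) - 42461/14459 = 8732*(8761/21867) - 42461/14459 = 2067596/591 - 42461/14459 = 29870276113/8545269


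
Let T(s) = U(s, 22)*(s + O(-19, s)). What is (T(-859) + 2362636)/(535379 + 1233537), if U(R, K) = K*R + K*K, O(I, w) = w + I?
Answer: 17173877/884458 ≈ 19.417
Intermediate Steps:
O(I, w) = I + w
U(R, K) = K² + K*R (U(R, K) = K*R + K² = K² + K*R)
T(s) = (-19 + 2*s)*(484 + 22*s) (T(s) = (22*(22 + s))*(s + (-19 + s)) = (484 + 22*s)*(-19 + 2*s) = (-19 + 2*s)*(484 + 22*s))
(T(-859) + 2362636)/(535379 + 1233537) = (22*(-19 + 2*(-859))*(22 - 859) + 2362636)/(535379 + 1233537) = (22*(-19 - 1718)*(-837) + 2362636)/1768916 = (22*(-1737)*(-837) + 2362636)*(1/1768916) = (31985118 + 2362636)*(1/1768916) = 34347754*(1/1768916) = 17173877/884458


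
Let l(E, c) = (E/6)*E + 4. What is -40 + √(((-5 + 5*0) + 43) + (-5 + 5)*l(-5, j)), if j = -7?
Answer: -40 + √38 ≈ -33.836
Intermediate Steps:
l(E, c) = 4 + E²/6 (l(E, c) = (E*(⅙))*E + 4 = (E/6)*E + 4 = E²/6 + 4 = 4 + E²/6)
-40 + √(((-5 + 5*0) + 43) + (-5 + 5)*l(-5, j)) = -40 + √(((-5 + 5*0) + 43) + (-5 + 5)*(4 + (⅙)*(-5)²)) = -40 + √(((-5 + 0) + 43) + 0*(4 + (⅙)*25)) = -40 + √((-5 + 43) + 0*(4 + 25/6)) = -40 + √(38 + 0*(49/6)) = -40 + √(38 + 0) = -40 + √38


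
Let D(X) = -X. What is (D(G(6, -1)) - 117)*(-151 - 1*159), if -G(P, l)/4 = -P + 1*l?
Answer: 44950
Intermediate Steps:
G(P, l) = -4*l + 4*P (G(P, l) = -4*(-P + 1*l) = -4*(-P + l) = -4*(l - P) = -4*l + 4*P)
(D(G(6, -1)) - 117)*(-151 - 1*159) = (-(-4*(-1) + 4*6) - 117)*(-151 - 1*159) = (-(4 + 24) - 117)*(-151 - 159) = (-1*28 - 117)*(-310) = (-28 - 117)*(-310) = -145*(-310) = 44950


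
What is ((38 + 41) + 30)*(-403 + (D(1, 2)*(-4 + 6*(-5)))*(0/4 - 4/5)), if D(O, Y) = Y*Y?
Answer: -160339/5 ≈ -32068.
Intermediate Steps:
D(O, Y) = Y²
((38 + 41) + 30)*(-403 + (D(1, 2)*(-4 + 6*(-5)))*(0/4 - 4/5)) = ((38 + 41) + 30)*(-403 + (2²*(-4 + 6*(-5)))*(0/4 - 4/5)) = (79 + 30)*(-403 + (4*(-4 - 30))*(0*(¼) - 4*⅕)) = 109*(-403 + (4*(-34))*(0 - ⅘)) = 109*(-403 - 136*(-⅘)) = 109*(-403 + 544/5) = 109*(-1471/5) = -160339/5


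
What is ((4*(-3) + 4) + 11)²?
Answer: 9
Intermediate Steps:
((4*(-3) + 4) + 11)² = ((-12 + 4) + 11)² = (-8 + 11)² = 3² = 9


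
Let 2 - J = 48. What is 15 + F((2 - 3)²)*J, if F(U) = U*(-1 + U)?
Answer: 15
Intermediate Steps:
J = -46 (J = 2 - 1*48 = 2 - 48 = -46)
15 + F((2 - 3)²)*J = 15 + ((2 - 3)²*(-1 + (2 - 3)²))*(-46) = 15 + ((-1)²*(-1 + (-1)²))*(-46) = 15 + (1*(-1 + 1))*(-46) = 15 + (1*0)*(-46) = 15 + 0*(-46) = 15 + 0 = 15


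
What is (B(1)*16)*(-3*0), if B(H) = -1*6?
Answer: 0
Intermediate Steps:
B(H) = -6
(B(1)*16)*(-3*0) = (-6*16)*(-3*0) = -96*0 = 0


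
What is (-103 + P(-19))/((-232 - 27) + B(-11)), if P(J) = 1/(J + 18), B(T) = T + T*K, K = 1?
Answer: 104/281 ≈ 0.37011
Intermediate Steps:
B(T) = 2*T (B(T) = T + T*1 = T + T = 2*T)
P(J) = 1/(18 + J)
(-103 + P(-19))/((-232 - 27) + B(-11)) = (-103 + 1/(18 - 19))/((-232 - 27) + 2*(-11)) = (-103 + 1/(-1))/(-259 - 22) = (-103 - 1)/(-281) = -104*(-1/281) = 104/281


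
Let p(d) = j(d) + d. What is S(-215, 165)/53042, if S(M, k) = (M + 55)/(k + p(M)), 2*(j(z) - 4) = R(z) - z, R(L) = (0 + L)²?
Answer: -40/307298827 ≈ -1.3017e-7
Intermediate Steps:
R(L) = L²
j(z) = 4 + z²/2 - z/2 (j(z) = 4 + (z² - z)/2 = 4 + (z²/2 - z/2) = 4 + z²/2 - z/2)
p(d) = 4 + d/2 + d²/2 (p(d) = (4 + d²/2 - d/2) + d = 4 + d/2 + d²/2)
S(M, k) = (55 + M)/(4 + k + M/2 + M²/2) (S(M, k) = (M + 55)/(k + (4 + M/2 + M²/2)) = (55 + M)/(4 + k + M/2 + M²/2))
S(-215, 165)/53042 = (2*(55 - 215)/(8 - 215 + (-215)² + 2*165))/53042 = (2*(-160)/(8 - 215 + 46225 + 330))*(1/53042) = (2*(-160)/46348)*(1/53042) = (2*(1/46348)*(-160))*(1/53042) = -80/11587*1/53042 = -40/307298827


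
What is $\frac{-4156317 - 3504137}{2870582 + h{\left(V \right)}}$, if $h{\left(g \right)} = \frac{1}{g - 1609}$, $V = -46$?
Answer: $- \frac{12678051370}{4750813209} \approx -2.6686$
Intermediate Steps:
$h{\left(g \right)} = \frac{1}{-1609 + g}$
$\frac{-4156317 - 3504137}{2870582 + h{\left(V \right)}} = \frac{-4156317 - 3504137}{2870582 + \frac{1}{-1609 - 46}} = - \frac{7660454}{2870582 + \frac{1}{-1655}} = - \frac{7660454}{2870582 - \frac{1}{1655}} = - \frac{7660454}{\frac{4750813209}{1655}} = \left(-7660454\right) \frac{1655}{4750813209} = - \frac{12678051370}{4750813209}$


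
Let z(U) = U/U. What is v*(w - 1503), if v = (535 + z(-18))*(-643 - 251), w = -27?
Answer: 733151520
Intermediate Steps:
z(U) = 1
v = -479184 (v = (535 + 1)*(-643 - 251) = 536*(-894) = -479184)
v*(w - 1503) = -479184*(-27 - 1503) = -479184*(-1530) = 733151520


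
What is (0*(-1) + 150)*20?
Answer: 3000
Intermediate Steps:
(0*(-1) + 150)*20 = (0 + 150)*20 = 150*20 = 3000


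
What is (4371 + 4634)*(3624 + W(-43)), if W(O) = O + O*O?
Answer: 48897150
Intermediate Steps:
W(O) = O + O²
(4371 + 4634)*(3624 + W(-43)) = (4371 + 4634)*(3624 - 43*(1 - 43)) = 9005*(3624 - 43*(-42)) = 9005*(3624 + 1806) = 9005*5430 = 48897150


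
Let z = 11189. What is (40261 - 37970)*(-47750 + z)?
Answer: -83761251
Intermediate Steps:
(40261 - 37970)*(-47750 + z) = (40261 - 37970)*(-47750 + 11189) = 2291*(-36561) = -83761251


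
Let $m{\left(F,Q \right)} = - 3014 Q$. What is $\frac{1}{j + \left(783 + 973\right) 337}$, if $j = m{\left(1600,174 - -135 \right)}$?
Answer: $- \frac{1}{339554} \approx -2.945 \cdot 10^{-6}$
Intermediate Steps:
$j = -931326$ ($j = - 3014 \left(174 - -135\right) = - 3014 \left(174 + 135\right) = \left(-3014\right) 309 = -931326$)
$\frac{1}{j + \left(783 + 973\right) 337} = \frac{1}{-931326 + \left(783 + 973\right) 337} = \frac{1}{-931326 + 1756 \cdot 337} = \frac{1}{-931326 + 591772} = \frac{1}{-339554} = - \frac{1}{339554}$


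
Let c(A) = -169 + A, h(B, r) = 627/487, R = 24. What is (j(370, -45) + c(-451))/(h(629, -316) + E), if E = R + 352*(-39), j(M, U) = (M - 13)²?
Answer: -61765723/6673221 ≈ -9.2558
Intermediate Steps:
j(M, U) = (-13 + M)²
h(B, r) = 627/487 (h(B, r) = 627*(1/487) = 627/487)
E = -13704 (E = 24 + 352*(-39) = 24 - 13728 = -13704)
(j(370, -45) + c(-451))/(h(629, -316) + E) = ((-13 + 370)² + (-169 - 451))/(627/487 - 13704) = (357² - 620)/(-6673221/487) = (127449 - 620)*(-487/6673221) = 126829*(-487/6673221) = -61765723/6673221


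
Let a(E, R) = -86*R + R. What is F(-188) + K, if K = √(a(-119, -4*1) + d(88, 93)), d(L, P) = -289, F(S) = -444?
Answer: -444 + √51 ≈ -436.86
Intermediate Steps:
a(E, R) = -85*R
K = √51 (K = √(-(-340) - 289) = √(-85*(-4) - 289) = √(340 - 289) = √51 ≈ 7.1414)
F(-188) + K = -444 + √51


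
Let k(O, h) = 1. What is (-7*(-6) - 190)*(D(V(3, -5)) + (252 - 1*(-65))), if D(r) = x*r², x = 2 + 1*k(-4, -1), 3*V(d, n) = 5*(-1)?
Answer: -144448/3 ≈ -48149.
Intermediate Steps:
V(d, n) = -5/3 (V(d, n) = (5*(-1))/3 = (⅓)*(-5) = -5/3)
x = 3 (x = 2 + 1*1 = 2 + 1 = 3)
D(r) = 3*r²
(-7*(-6) - 190)*(D(V(3, -5)) + (252 - 1*(-65))) = (-7*(-6) - 190)*(3*(-5/3)² + (252 - 1*(-65))) = (42 - 190)*(3*(25/9) + (252 + 65)) = -148*(25/3 + 317) = -148*976/3 = -144448/3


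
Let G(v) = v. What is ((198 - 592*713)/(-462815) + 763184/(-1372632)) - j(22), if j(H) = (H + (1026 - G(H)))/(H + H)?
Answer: -40115770141421/1747005367470 ≈ -22.963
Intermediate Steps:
j(H) = 513/H (j(H) = (H + (1026 - H))/(H + H) = 1026/((2*H)) = 1026*(1/(2*H)) = 513/H)
((198 - 592*713)/(-462815) + 763184/(-1372632)) - j(22) = ((198 - 592*713)/(-462815) + 763184/(-1372632)) - 513/22 = ((198 - 422096)*(-1/462815) + 763184*(-1/1372632)) - 513/22 = (-421898*(-1/462815) - 95398/171579) - 1*513/22 = (421898/462815 - 95398/171579) - 513/22 = 28237211572/79409334885 - 513/22 = -40115770141421/1747005367470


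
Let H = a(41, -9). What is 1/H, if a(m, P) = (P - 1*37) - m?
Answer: -1/87 ≈ -0.011494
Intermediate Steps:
a(m, P) = -37 + P - m (a(m, P) = (P - 37) - m = (-37 + P) - m = -37 + P - m)
H = -87 (H = -37 - 9 - 1*41 = -37 - 9 - 41 = -87)
1/H = 1/(-87) = -1/87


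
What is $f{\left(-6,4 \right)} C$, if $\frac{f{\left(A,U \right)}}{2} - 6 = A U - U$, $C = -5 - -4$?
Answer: $44$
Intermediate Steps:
$C = -1$ ($C = -5 + 4 = -1$)
$f{\left(A,U \right)} = 12 - 2 U + 2 A U$ ($f{\left(A,U \right)} = 12 + 2 \left(A U - U\right) = 12 + 2 \left(- U + A U\right) = 12 + \left(- 2 U + 2 A U\right) = 12 - 2 U + 2 A U$)
$f{\left(-6,4 \right)} C = \left(12 - 8 + 2 \left(-6\right) 4\right) \left(-1\right) = \left(12 - 8 - 48\right) \left(-1\right) = \left(-44\right) \left(-1\right) = 44$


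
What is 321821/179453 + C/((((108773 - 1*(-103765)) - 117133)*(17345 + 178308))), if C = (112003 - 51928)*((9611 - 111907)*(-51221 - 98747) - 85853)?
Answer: 33078445643415981778/669943790313529 ≈ 49375.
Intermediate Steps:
C = 921613018550625 (C = 60075*(-102296*(-149968) - 85853) = 60075*(15341126528 - 85853) = 60075*15341040675 = 921613018550625)
321821/179453 + C/((((108773 - 1*(-103765)) - 117133)*(17345 + 178308))) = 321821/179453 + 921613018550625/((((108773 - 1*(-103765)) - 117133)*(17345 + 178308))) = 321821*(1/179453) + 921613018550625/((((108773 + 103765) - 117133)*195653)) = 321821/179453 + 921613018550625/(((212538 - 117133)*195653)) = 321821/179453 + 921613018550625/((95405*195653)) = 321821/179453 + 921613018550625/18666274465 = 321821/179453 + 921613018550625*(1/18666274465) = 321821/179453 + 184322603710125/3733254893 = 33078445643415981778/669943790313529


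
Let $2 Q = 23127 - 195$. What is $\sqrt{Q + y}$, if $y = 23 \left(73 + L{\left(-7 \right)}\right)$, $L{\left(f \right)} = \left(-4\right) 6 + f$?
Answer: $4 \sqrt{777} \approx 111.5$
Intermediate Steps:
$L{\left(f \right)} = -24 + f$
$Q = 11466$ ($Q = \frac{23127 - 195}{2} = \frac{1}{2} \cdot 22932 = 11466$)
$y = 966$ ($y = 23 \left(73 - 31\right) = 23 \cdot 42 = 966$)
$\sqrt{Q + y} = \sqrt{11466 + 966} = \sqrt{12432} = 4 \sqrt{777}$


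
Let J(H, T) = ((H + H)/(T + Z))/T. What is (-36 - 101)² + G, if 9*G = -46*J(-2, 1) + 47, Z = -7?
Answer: 506812/27 ≈ 18771.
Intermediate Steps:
J(H, T) = 2*H/(T*(-7 + T)) (J(H, T) = ((H + H)/(T - 7))/T = ((2*H)/(-7 + T))/T = (2*H/(-7 + T))/T = 2*H/(T*(-7 + T)))
G = 49/27 (G = (-92*(-2)/(1*(-7 + 1)) + 47)/9 = (-92*(-2)/(-6) + 47)/9 = (-92*(-2)*(-1)/6 + 47)/9 = (-46*⅔ + 47)/9 = (-92/3 + 47)/9 = (⅑)*(49/3) = 49/27 ≈ 1.8148)
(-36 - 101)² + G = (-36 - 101)² + 49/27 = (-137)² + 49/27 = 18769 + 49/27 = 506812/27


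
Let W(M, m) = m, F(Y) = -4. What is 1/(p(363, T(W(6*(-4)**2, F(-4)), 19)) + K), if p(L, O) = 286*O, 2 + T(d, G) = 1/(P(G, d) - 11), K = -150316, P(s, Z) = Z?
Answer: -15/2263606 ≈ -6.6266e-6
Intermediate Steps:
T(d, G) = -2 + 1/(-11 + d) (T(d, G) = -2 + 1/(d - 11) = -2 + 1/(-11 + d))
1/(p(363, T(W(6*(-4)**2, F(-4)), 19)) + K) = 1/(286*((23 - 2*(-4))/(-11 - 4)) - 150316) = 1/(286*((23 + 8)/(-15)) - 150316) = 1/(286*(-1/15*31) - 150316) = 1/(286*(-31/15) - 150316) = 1/(-8866/15 - 150316) = 1/(-2263606/15) = -15/2263606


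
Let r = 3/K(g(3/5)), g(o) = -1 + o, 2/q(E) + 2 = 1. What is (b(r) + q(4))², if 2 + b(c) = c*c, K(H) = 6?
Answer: 225/16 ≈ 14.063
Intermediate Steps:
q(E) = -2 (q(E) = 2/(-2 + 1) = 2/(-1) = 2*(-1) = -2)
r = ½ (r = 3/6 = 3*(⅙) = ½ ≈ 0.50000)
b(c) = -2 + c² (b(c) = -2 + c*c = -2 + c²)
(b(r) + q(4))² = ((-2 + (½)²) - 2)² = ((-2 + ¼) - 2)² = (-7/4 - 2)² = (-15/4)² = 225/16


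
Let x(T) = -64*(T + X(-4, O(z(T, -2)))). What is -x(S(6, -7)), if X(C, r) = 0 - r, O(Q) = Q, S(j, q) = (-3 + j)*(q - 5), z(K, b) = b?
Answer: -2176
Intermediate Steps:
S(j, q) = (-5 + q)*(-3 + j) (S(j, q) = (-3 + j)*(-5 + q) = (-5 + q)*(-3 + j))
X(C, r) = -r
x(T) = -128 - 64*T (x(T) = -64*(T - 1*(-2)) = -64*(T + 2) = -64*(2 + T) = -128 - 64*T)
-x(S(6, -7)) = -(-128 - 64*(15 - 5*6 - 3*(-7) + 6*(-7))) = -(-128 - 64*(15 - 30 + 21 - 42)) = -(-128 - 64*(-36)) = -(-128 + 2304) = -1*2176 = -2176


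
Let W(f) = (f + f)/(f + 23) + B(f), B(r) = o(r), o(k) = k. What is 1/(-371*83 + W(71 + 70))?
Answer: -82/2513323 ≈ -3.2626e-5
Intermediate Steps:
B(r) = r
W(f) = f + 2*f/(23 + f) (W(f) = (f + f)/(f + 23) + f = (2*f)/(23 + f) + f = 2*f/(23 + f) + f = f + 2*f/(23 + f))
1/(-371*83 + W(71 + 70)) = 1/(-371*83 + (71 + 70)*(25 + (71 + 70))/(23 + (71 + 70))) = 1/(-30793 + 141*(25 + 141)/(23 + 141)) = 1/(-30793 + 141*166/164) = 1/(-30793 + 141*(1/164)*166) = 1/(-30793 + 11703/82) = 1/(-2513323/82) = -82/2513323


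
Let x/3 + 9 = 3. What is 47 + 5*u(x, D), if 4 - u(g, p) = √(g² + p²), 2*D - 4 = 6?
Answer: 67 - 5*√349 ≈ -26.408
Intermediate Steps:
x = -18 (x = -27 + 3*3 = -27 + 9 = -18)
D = 5 (D = 2 + (½)*6 = 2 + 3 = 5)
u(g, p) = 4 - √(g² + p²)
47 + 5*u(x, D) = 47 + 5*(4 - √((-18)² + 5²)) = 47 + 5*(4 - √(324 + 25)) = 47 + 5*(4 - √349) = 47 + (20 - 5*√349) = 67 - 5*√349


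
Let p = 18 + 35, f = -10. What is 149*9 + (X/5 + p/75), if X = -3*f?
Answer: 101078/75 ≈ 1347.7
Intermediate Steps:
X = 30 (X = -3*(-10) = 30)
p = 53
149*9 + (X/5 + p/75) = 149*9 + (30/5 + 53/75) = 1341 + (30*(1/5) + 53*(1/75)) = 1341 + (6 + 53/75) = 1341 + 503/75 = 101078/75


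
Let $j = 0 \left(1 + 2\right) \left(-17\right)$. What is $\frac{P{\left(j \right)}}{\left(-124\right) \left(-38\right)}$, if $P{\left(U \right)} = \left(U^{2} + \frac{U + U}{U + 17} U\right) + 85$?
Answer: $\frac{85}{4712} \approx 0.018039$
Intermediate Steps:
$j = 0$ ($j = 0 \cdot 3 \left(-17\right) = 0 \left(-17\right) = 0$)
$P{\left(U \right)} = 85 + U^{2} + \frac{2 U^{2}}{17 + U}$ ($P{\left(U \right)} = \left(U^{2} + \frac{2 U}{17 + U} U\right) + 85 = \left(U^{2} + \frac{2 U^{2}}{17 + U}\right) + 85 = 85 + U^{2} + \frac{2 U^{2}}{17 + U}$)
$\frac{P{\left(j \right)}}{\left(-124\right) \left(-38\right)} = \frac{\frac{1}{17 + 0} \left(1445 + 0^{3} + 19 \cdot 0^{2} + 85 \cdot 0\right)}{\left(-124\right) \left(-38\right)} = \frac{\frac{1}{17} \left(1445 + 0 + 19 \cdot 0 + 0\right)}{4712} = \frac{1445 + 0 + 0 + 0}{17} \cdot \frac{1}{4712} = \frac{1}{17} \cdot 1445 \cdot \frac{1}{4712} = 85 \cdot \frac{1}{4712} = \frac{85}{4712}$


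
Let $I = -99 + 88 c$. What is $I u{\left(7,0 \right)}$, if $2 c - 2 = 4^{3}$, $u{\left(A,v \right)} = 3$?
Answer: $8415$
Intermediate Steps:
$c = 33$ ($c = 1 + \frac{4^{3}}{2} = 1 + \frac{1}{2} \cdot 64 = 1 + 32 = 33$)
$I = 2805$ ($I = -99 + 88 \cdot 33 = -99 + 2904 = 2805$)
$I u{\left(7,0 \right)} = 2805 \cdot 3 = 8415$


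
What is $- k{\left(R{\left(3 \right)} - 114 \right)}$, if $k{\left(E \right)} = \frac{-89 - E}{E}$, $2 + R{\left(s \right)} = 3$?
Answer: $\frac{24}{113} \approx 0.21239$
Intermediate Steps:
$R{\left(s \right)} = 1$ ($R{\left(s \right)} = -2 + 3 = 1$)
$k{\left(E \right)} = \frac{-89 - E}{E}$
$- k{\left(R{\left(3 \right)} - 114 \right)} = - \frac{-89 - \left(1 - 114\right)}{1 - 114} = - \frac{-89 - -113}{-113} = - \frac{\left(-1\right) \left(-89 + 113\right)}{113} = - \frac{\left(-1\right) 24}{113} = \left(-1\right) \left(- \frac{24}{113}\right) = \frac{24}{113}$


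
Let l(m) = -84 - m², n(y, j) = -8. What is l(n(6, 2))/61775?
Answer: -148/61775 ≈ -0.0023958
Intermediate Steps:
l(n(6, 2))/61775 = (-84 - 1*(-8)²)/61775 = (-84 - 1*64)*(1/61775) = (-84 - 64)*(1/61775) = -148*1/61775 = -148/61775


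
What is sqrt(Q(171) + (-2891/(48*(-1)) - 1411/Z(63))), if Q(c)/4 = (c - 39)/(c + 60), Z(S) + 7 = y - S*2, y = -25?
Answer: sqrt(3146198937)/6636 ≈ 8.4525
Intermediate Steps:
Z(S) = -32 - 2*S (Z(S) = -7 + (-25 - S*2) = -7 + (-25 - 2*S) = -32 - 2*S)
Q(c) = 4*(-39 + c)/(60 + c) (Q(c) = 4*((c - 39)/(c + 60)) = 4*((-39 + c)/(60 + c)) = 4*(-39 + c)/(60 + c))
sqrt(Q(171) + (-2891/(48*(-1)) - 1411/Z(63))) = sqrt(4*(-39 + 171)/(60 + 171) + (-2891/(48*(-1)) - 1411/(-32 - 2*63))) = sqrt(4*132/231 + (-2891/(-48) - 1411/(-32 - 126))) = sqrt(4*(1/231)*132 + (-2891*(-1/48) - 1411/(-158))) = sqrt(16/7 + (2891/48 - 1411*(-1/158))) = sqrt(16/7 + (2891/48 + 1411/158)) = sqrt(16/7 + 262253/3792) = sqrt(1896443/26544) = sqrt(3146198937)/6636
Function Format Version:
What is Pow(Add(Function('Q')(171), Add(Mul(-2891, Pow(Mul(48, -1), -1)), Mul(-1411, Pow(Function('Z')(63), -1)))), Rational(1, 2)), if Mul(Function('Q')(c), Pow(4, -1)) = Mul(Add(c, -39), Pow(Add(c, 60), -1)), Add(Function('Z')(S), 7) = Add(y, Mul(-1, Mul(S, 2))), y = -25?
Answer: Mul(Rational(1, 6636), Pow(3146198937, Rational(1, 2))) ≈ 8.4525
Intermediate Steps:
Function('Z')(S) = Add(-32, Mul(-2, S)) (Function('Z')(S) = Add(-7, Add(-25, Mul(-1, Mul(S, 2)))) = Add(-7, Add(-25, Mul(-1, Mul(2, S)))) = Add(-7, Add(-25, Mul(-2, S))) = Add(-32, Mul(-2, S)))
Function('Q')(c) = Mul(4, Pow(Add(60, c), -1), Add(-39, c)) (Function('Q')(c) = Mul(4, Mul(Add(c, -39), Pow(Add(c, 60), -1))) = Mul(4, Mul(Add(-39, c), Pow(Add(60, c), -1))) = Mul(4, Mul(Pow(Add(60, c), -1), Add(-39, c))) = Mul(4, Pow(Add(60, c), -1), Add(-39, c)))
Pow(Add(Function('Q')(171), Add(Mul(-2891, Pow(Mul(48, -1), -1)), Mul(-1411, Pow(Function('Z')(63), -1)))), Rational(1, 2)) = Pow(Add(Mul(4, Pow(Add(60, 171), -1), Add(-39, 171)), Add(Mul(-2891, Pow(Mul(48, -1), -1)), Mul(-1411, Pow(Add(-32, Mul(-2, 63)), -1)))), Rational(1, 2)) = Pow(Add(Mul(4, Pow(231, -1), 132), Add(Mul(-2891, Pow(-48, -1)), Mul(-1411, Pow(Add(-32, -126), -1)))), Rational(1, 2)) = Pow(Add(Mul(4, Rational(1, 231), 132), Add(Mul(-2891, Rational(-1, 48)), Mul(-1411, Pow(-158, -1)))), Rational(1, 2)) = Pow(Add(Rational(16, 7), Add(Rational(2891, 48), Mul(-1411, Rational(-1, 158)))), Rational(1, 2)) = Pow(Add(Rational(16, 7), Add(Rational(2891, 48), Rational(1411, 158))), Rational(1, 2)) = Pow(Add(Rational(16, 7), Rational(262253, 3792)), Rational(1, 2)) = Pow(Rational(1896443, 26544), Rational(1, 2)) = Mul(Rational(1, 6636), Pow(3146198937, Rational(1, 2)))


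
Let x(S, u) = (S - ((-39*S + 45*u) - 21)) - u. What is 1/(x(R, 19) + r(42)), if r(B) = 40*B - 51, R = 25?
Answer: 1/1776 ≈ 0.00056306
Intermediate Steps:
r(B) = -51 + 40*B
x(S, u) = 21 - 46*u + 40*S (x(S, u) = (S - (-21 - 39*S + 45*u)) - u = (S + (21 - 45*u + 39*S)) - u = (21 - 45*u + 40*S) - u = 21 - 46*u + 40*S)
1/(x(R, 19) + r(42)) = 1/((21 - 46*19 + 40*25) + (-51 + 40*42)) = 1/((21 - 874 + 1000) + (-51 + 1680)) = 1/(147 + 1629) = 1/1776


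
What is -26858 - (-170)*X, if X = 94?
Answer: -10878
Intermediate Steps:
-26858 - (-170)*X = -26858 - (-170)*94 = -26858 - 1*(-15980) = -26858 + 15980 = -10878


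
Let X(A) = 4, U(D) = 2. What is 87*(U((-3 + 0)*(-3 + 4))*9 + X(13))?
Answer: 1914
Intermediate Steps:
87*(U((-3 + 0)*(-3 + 4))*9 + X(13)) = 87*(2*9 + 4) = 87*(18 + 4) = 87*22 = 1914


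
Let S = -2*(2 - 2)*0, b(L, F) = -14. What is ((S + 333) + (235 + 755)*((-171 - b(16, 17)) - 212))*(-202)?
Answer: 73725354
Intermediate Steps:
S = 0 (S = -2*0*0 = 0*0 = 0)
((S + 333) + (235 + 755)*((-171 - b(16, 17)) - 212))*(-202) = ((0 + 333) + (235 + 755)*((-171 - 1*(-14)) - 212))*(-202) = (333 + 990*((-171 + 14) - 212))*(-202) = (333 + 990*(-157 - 212))*(-202) = (333 + 990*(-369))*(-202) = (333 - 365310)*(-202) = -364977*(-202) = 73725354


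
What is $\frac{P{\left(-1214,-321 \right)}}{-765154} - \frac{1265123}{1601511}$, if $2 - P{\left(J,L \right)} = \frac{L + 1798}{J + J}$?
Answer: $- \frac{2350347949700339}{2975277385801032} \approx -0.78996$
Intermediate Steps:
$P{\left(J,L \right)} = 2 - \frac{1798 + L}{2 J}$ ($P{\left(J,L \right)} = 2 - \frac{L + 1798}{J + J} = 2 - \frac{1798 + L}{2 J}$)
$\frac{P{\left(-1214,-321 \right)}}{-765154} - \frac{1265123}{1601511} = \frac{\frac{1}{2} \frac{1}{-1214} \left(-1798 - -321 + 4 \left(-1214\right)\right)}{-765154} - \frac{1265123}{1601511} = \frac{1}{2} \left(- \frac{1}{1214}\right) \left(-1798 + 321 - 4856\right) \left(- \frac{1}{765154}\right) - \frac{1265123}{1601511} = \frac{1}{2} \left(- \frac{1}{1214}\right) \left(-6333\right) \left(- \frac{1}{765154}\right) - \frac{1265123}{1601511} = \frac{6333}{2428} \left(- \frac{1}{765154}\right) - \frac{1265123}{1601511} = - \frac{6333}{1857793912} - \frac{1265123}{1601511} = - \frac{2350347949700339}{2975277385801032}$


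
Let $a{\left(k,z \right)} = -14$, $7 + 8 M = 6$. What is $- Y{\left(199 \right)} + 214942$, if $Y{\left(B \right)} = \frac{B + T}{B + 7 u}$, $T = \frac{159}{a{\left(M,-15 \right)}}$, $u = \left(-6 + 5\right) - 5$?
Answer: $\frac{472439889}{2198} \approx 2.1494 \cdot 10^{5}$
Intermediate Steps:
$M = - \frac{1}{8}$ ($M = - \frac{7}{8} + \frac{1}{8} \cdot 6 = - \frac{7}{8} + \frac{3}{4} = - \frac{1}{8} \approx -0.125$)
$u = -6$ ($u = -1 - 5 = -6$)
$T = - \frac{159}{14}$ ($T = \frac{159}{-14} = 159 \left(- \frac{1}{14}\right) = - \frac{159}{14} \approx -11.357$)
$Y{\left(B \right)} = \frac{- \frac{159}{14} + B}{-42 + B}$ ($Y{\left(B \right)} = \frac{B - \frac{159}{14}}{B + 7 \left(-6\right)} = \frac{- \frac{159}{14} + B}{B - 42} = \frac{- \frac{159}{14} + B}{-42 + B}$)
$- Y{\left(199 \right)} + 214942 = - \frac{- \frac{159}{14} + 199}{-42 + 199} + 214942 = - \frac{2627}{157 \cdot 14} + 214942 = \left(-1\right) \frac{2627}{2198} + 214942 = - \frac{2627}{2198} + 214942 = \frac{472439889}{2198}$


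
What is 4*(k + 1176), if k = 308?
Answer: 5936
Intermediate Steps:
4*(k + 1176) = 4*(308 + 1176) = 4*1484 = 5936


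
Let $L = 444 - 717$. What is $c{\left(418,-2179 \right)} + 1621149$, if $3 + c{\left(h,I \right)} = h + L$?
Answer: $1621291$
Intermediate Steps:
$L = -273$
$c{\left(h,I \right)} = -276 + h$ ($c{\left(h,I \right)} = -3 + \left(h - 273\right) = -3 + \left(-273 + h\right) = -276 + h$)
$c{\left(418,-2179 \right)} + 1621149 = \left(-276 + 418\right) + 1621149 = 142 + 1621149 = 1621291$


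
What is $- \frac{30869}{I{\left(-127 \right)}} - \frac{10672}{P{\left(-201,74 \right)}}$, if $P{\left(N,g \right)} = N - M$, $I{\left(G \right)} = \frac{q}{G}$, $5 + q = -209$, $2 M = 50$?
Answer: $- \frac{441859115}{24182} \approx -18272.0$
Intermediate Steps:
$M = 25$ ($M = \frac{1}{2} \cdot 50 = 25$)
$q = -214$ ($q = -5 - 209 = -214$)
$I{\left(G \right)} = - \frac{214}{G}$
$P{\left(N,g \right)} = -25 + N$ ($P{\left(N,g \right)} = N - 25 = -25 + N$)
$- \frac{30869}{I{\left(-127 \right)}} - \frac{10672}{P{\left(-201,74 \right)}} = - \frac{30869}{\left(-214\right) \frac{1}{-127}} - \frac{10672}{-25 - 201} = - \frac{30869}{\left(-214\right) \left(- \frac{1}{127}\right)} - \frac{10672}{-226} = - \frac{30869}{\frac{214}{127}} - - \frac{5336}{113} = \left(-30869\right) \frac{127}{214} + \frac{5336}{113} = - \frac{3920363}{214} + \frac{5336}{113} = - \frac{441859115}{24182}$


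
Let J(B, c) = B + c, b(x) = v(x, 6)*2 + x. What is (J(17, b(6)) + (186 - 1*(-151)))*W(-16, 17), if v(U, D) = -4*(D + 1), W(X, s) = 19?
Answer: 5776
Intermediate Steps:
v(U, D) = -4 - 4*D (v(U, D) = -4*(1 + D) = -4 - 4*D)
b(x) = -56 + x (b(x) = (-4 - 4*6)*2 + x = (-4 - 24)*2 + x = -28*2 + x = -56 + x)
(J(17, b(6)) + (186 - 1*(-151)))*W(-16, 17) = ((17 + (-56 + 6)) + (186 - 1*(-151)))*19 = ((17 - 50) + (186 + 151))*19 = (-33 + 337)*19 = 304*19 = 5776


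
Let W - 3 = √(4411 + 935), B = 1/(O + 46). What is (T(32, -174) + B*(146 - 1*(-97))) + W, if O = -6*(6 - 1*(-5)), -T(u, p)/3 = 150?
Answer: -9183/20 + 9*√66 ≈ -386.03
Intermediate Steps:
T(u, p) = -450 (T(u, p) = -3*150 = -450)
O = -66 (O = -6*(6 + 5) = -6*11 = -66)
B = -1/20 (B = 1/(-66 + 46) = 1/(-20) = -1/20 ≈ -0.050000)
W = 3 + 9*√66 (W = 3 + √(4411 + 935) = 3 + √5346 = 3 + 9*√66 ≈ 76.116)
(T(32, -174) + B*(146 - 1*(-97))) + W = (-450 - (146 - 1*(-97))/20) + (3 + 9*√66) = (-450 - (146 + 97)/20) + (3 + 9*√66) = (-450 - 1/20*243) + (3 + 9*√66) = (-450 - 243/20) + (3 + 9*√66) = -9243/20 + (3 + 9*√66) = -9183/20 + 9*√66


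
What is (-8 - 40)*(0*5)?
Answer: 0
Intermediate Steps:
(-8 - 40)*(0*5) = -48*0 = 0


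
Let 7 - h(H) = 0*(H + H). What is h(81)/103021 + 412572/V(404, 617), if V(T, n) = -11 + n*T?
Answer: 42505324811/25678705397 ≈ 1.6553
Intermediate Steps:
V(T, n) = -11 + T*n
h(H) = 7 (h(H) = 7 - 0*(H + H) = 7 - 0*2*H = 7 - 1*0 = 7 + 0 = 7)
h(81)/103021 + 412572/V(404, 617) = 7/103021 + 412572/(-11 + 404*617) = 7*(1/103021) + 412572/(-11 + 249268) = 7/103021 + 412572/249257 = 42505324811/25678705397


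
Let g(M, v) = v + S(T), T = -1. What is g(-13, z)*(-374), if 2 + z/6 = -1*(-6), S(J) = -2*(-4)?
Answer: -11968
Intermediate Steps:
S(J) = 8
z = 24 (z = -12 + 6*(-1*(-6)) = -12 + 6*6 = -12 + 36 = 24)
g(M, v) = 8 + v (g(M, v) = v + 8 = 8 + v)
g(-13, z)*(-374) = (8 + 24)*(-374) = 32*(-374) = -11968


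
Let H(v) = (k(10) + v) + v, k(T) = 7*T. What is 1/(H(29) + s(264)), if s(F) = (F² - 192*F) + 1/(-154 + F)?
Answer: 110/2104961 ≈ 5.2257e-5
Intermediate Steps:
s(F) = F² + 1/(-154 + F) - 192*F
H(v) = 70 + 2*v (H(v) = (7*10 + v) + v = (70 + v) + v = 70 + 2*v)
1/(H(29) + s(264)) = 1/((70 + 2*29) + (1 + 264³ - 346*264² + 29568*264)/(-154 + 264)) = 1/((70 + 58) + (1 + 18399744 - 346*69696 + 7805952)/110) = 1/(128 + (1 + 18399744 - 24114816 + 7805952)/110) = 1/(128 + (1/110)*2090881) = 1/(128 + 2090881/110) = 1/(2104961/110) = 110/2104961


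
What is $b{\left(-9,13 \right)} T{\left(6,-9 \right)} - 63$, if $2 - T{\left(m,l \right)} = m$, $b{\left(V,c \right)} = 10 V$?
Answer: $297$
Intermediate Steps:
$T{\left(m,l \right)} = 2 - m$
$b{\left(-9,13 \right)} T{\left(6,-9 \right)} - 63 = 10 \left(-9\right) \left(2 - 6\right) - 63 = - 90 \left(2 - 6\right) - 63 = \left(-90\right) \left(-4\right) - 63 = 360 - 63 = 297$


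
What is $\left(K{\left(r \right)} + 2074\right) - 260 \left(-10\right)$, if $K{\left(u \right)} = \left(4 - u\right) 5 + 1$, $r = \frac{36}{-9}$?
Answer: $4715$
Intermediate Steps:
$r = -4$ ($r = 36 \left(- \frac{1}{9}\right) = -4$)
$K{\left(u \right)} = 21 - 5 u$ ($K{\left(u \right)} = \left(20 - 5 u\right) + 1 = 21 - 5 u$)
$\left(K{\left(r \right)} + 2074\right) - 260 \left(-10\right) = \left(\left(21 - -20\right) + 2074\right) - 260 \left(-10\right) = \left(\left(21 + 20\right) + 2074\right) - -2600 = \left(41 + 2074\right) + 2600 = 2115 + 2600 = 4715$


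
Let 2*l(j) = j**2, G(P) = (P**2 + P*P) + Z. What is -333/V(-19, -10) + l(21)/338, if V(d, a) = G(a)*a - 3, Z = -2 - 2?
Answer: 83907/102076 ≈ 0.82201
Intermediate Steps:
Z = -4
G(P) = -4 + 2*P**2 (G(P) = (P**2 + P*P) - 4 = (P**2 + P**2) - 4 = 2*P**2 - 4 = -4 + 2*P**2)
V(d, a) = -3 + a*(-4 + 2*a**2) (V(d, a) = (-4 + 2*a**2)*a - 3 = a*(-4 + 2*a**2) - 3 = -3 + a*(-4 + 2*a**2))
l(j) = j**2/2
-333/V(-19, -10) + l(21)/338 = -333/(-3 + 2*(-10)*(-2 + (-10)**2)) + ((1/2)*21**2)/338 = -333/(-3 + 2*(-10)*(-2 + 100)) + ((1/2)*441)*(1/338) = -333/(-3 + 2*(-10)*98) + (441/2)*(1/338) = -333/(-3 - 1960) + 441/676 = -333/(-1963) + 441/676 = -333*(-1/1963) + 441/676 = 333/1963 + 441/676 = 83907/102076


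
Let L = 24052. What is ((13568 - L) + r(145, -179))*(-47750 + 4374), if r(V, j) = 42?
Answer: 452932192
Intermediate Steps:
((13568 - L) + r(145, -179))*(-47750 + 4374) = ((13568 - 1*24052) + 42)*(-47750 + 4374) = ((13568 - 24052) + 42)*(-43376) = (-10484 + 42)*(-43376) = -10442*(-43376) = 452932192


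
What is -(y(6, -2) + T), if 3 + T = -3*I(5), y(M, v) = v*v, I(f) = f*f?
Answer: 74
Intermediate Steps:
I(f) = f**2
y(M, v) = v**2
T = -78 (T = -3 - 3*5**2 = -3 - 3*25 = -3 - 75 = -78)
-(y(6, -2) + T) = -((-2)**2 - 78) = -(4 - 78) = -1*(-74) = 74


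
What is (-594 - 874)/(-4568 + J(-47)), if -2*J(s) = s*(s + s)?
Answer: 1468/6777 ≈ 0.21661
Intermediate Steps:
J(s) = -s² (J(s) = -s*(s + s)/2 = -s*2*s/2 = -s²)
(-594 - 874)/(-4568 + J(-47)) = (-594 - 874)/(-4568 - 1*(-47)²) = -1468/(-4568 - 1*2209) = -1468/(-4568 - 2209) = -1468/(-6777) = -1468*(-1/6777) = 1468/6777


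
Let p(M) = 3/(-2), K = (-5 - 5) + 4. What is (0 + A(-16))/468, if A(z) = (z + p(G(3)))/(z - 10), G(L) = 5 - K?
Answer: 35/24336 ≈ 0.0014382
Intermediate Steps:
K = -6 (K = -10 + 4 = -6)
G(L) = 11 (G(L) = 5 - 1*(-6) = 5 + 6 = 11)
p(M) = -3/2 (p(M) = 3*(-½) = -3/2)
A(z) = (-3/2 + z)/(-10 + z) (A(z) = (z - 3/2)/(z - 10) = (-3/2 + z)/(-10 + z))
(0 + A(-16))/468 = (0 + (-3/2 - 16)/(-10 - 16))/468 = (0 - 35/2/(-26))*(1/468) = (0 - 1/26*(-35/2))*(1/468) = (0 + 35/52)*(1/468) = (35/52)*(1/468) = 35/24336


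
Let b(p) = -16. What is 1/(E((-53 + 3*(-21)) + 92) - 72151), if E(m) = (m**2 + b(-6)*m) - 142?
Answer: -1/71333 ≈ -1.4019e-5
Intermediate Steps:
E(m) = -142 + m**2 - 16*m (E(m) = (m**2 - 16*m) - 142 = -142 + m**2 - 16*m)
1/(E((-53 + 3*(-21)) + 92) - 72151) = 1/((-142 + ((-53 + 3*(-21)) + 92)**2 - 16*((-53 + 3*(-21)) + 92)) - 72151) = 1/((-142 + ((-53 - 63) + 92)**2 - 16*((-53 - 63) + 92)) - 72151) = 1/((-142 + (-116 + 92)**2 - 16*(-116 + 92)) - 72151) = 1/((-142 + (-24)**2 - 16*(-24)) - 72151) = 1/((-142 + 576 + 384) - 72151) = 1/(818 - 72151) = 1/(-71333) = -1/71333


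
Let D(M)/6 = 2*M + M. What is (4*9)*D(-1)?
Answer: -648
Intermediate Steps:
D(M) = 18*M (D(M) = 6*(2*M + M) = 6*(3*M) = 18*M)
(4*9)*D(-1) = (4*9)*(18*(-1)) = 36*(-18) = -648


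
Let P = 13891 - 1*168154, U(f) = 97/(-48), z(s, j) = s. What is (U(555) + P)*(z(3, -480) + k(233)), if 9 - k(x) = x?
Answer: 1636443341/48 ≈ 3.4093e+7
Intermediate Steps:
U(f) = -97/48 (U(f) = 97*(-1/48) = -97/48)
k(x) = 9 - x
P = -154263 (P = 13891 - 168154 = -154263)
(U(555) + P)*(z(3, -480) + k(233)) = (-97/48 - 154263)*(3 + (9 - 1*233)) = -7404721*(3 + (9 - 233))/48 = -7404721*(3 - 224)/48 = -7404721/48*(-221) = 1636443341/48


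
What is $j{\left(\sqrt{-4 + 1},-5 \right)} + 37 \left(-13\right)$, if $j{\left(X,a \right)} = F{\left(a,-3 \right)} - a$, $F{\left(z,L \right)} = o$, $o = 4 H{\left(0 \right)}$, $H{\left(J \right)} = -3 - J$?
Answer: $-488$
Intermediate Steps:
$o = -12$ ($o = 4 \left(-3 - 0\right) = 4 \left(-3 + 0\right) = 4 \left(-3\right) = -12$)
$F{\left(z,L \right)} = -12$
$j{\left(X,a \right)} = -12 - a$
$j{\left(\sqrt{-4 + 1},-5 \right)} + 37 \left(-13\right) = \left(-12 - -5\right) + 37 \left(-13\right) = \left(-12 + 5\right) - 481 = -7 - 481 = -488$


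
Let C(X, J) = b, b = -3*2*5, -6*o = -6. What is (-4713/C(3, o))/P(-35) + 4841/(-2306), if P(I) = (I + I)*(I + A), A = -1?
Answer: -59185237/29055600 ≈ -2.0370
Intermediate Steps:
o = 1 (o = -⅙*(-6) = 1)
b = -30 (b = -6*5 = -30)
P(I) = 2*I*(-1 + I) (P(I) = (I + I)*(I - 1) = (2*I)*(-1 + I) = 2*I*(-1 + I))
C(X, J) = -30
(-4713/C(3, o))/P(-35) + 4841/(-2306) = (-4713/(-30))/((2*(-35)*(-1 - 35))) + 4841/(-2306) = (-4713*(-1/30))/((2*(-35)*(-36))) + 4841*(-1/2306) = (1571/10)/2520 - 4841/2306 = (1571/10)*(1/2520) - 4841/2306 = 1571/25200 - 4841/2306 = -59185237/29055600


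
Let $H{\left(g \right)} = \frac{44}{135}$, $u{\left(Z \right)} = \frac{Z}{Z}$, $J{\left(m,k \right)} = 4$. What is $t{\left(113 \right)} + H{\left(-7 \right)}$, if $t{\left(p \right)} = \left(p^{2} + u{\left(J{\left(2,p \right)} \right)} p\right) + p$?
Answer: $\frac{1754369}{135} \approx 12995.0$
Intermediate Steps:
$u{\left(Z \right)} = 1$
$t{\left(p \right)} = p^{2} + 2 p$ ($t{\left(p \right)} = \left(p^{2} + 1 p\right) + p = \left(p^{2} + p\right) + p = \left(p + p^{2}\right) + p = p^{2} + 2 p$)
$H{\left(g \right)} = \frac{44}{135}$ ($H{\left(g \right)} = 44 \cdot \frac{1}{135} = \frac{44}{135}$)
$t{\left(113 \right)} + H{\left(-7 \right)} = 113 \left(2 + 113\right) + \frac{44}{135} = 113 \cdot 115 + \frac{44}{135} = 12995 + \frac{44}{135} = \frac{1754369}{135}$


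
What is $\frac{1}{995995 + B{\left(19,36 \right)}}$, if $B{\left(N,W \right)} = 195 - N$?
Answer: $\frac{1}{996171} \approx 1.0038 \cdot 10^{-6}$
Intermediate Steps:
$\frac{1}{995995 + B{\left(19,36 \right)}} = \frac{1}{995995 + \left(195 - 19\right)} = \frac{1}{995995 + 176} = \frac{1}{996171}$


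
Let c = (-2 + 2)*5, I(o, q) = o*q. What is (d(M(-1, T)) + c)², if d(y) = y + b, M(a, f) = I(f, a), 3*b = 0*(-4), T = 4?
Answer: 16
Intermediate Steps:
b = 0 (b = (0*(-4))/3 = (⅓)*0 = 0)
M(a, f) = a*f (M(a, f) = f*a = a*f)
d(y) = y (d(y) = y + 0 = y)
c = 0 (c = 0*5 = 0)
(d(M(-1, T)) + c)² = (-1*4 + 0)² = (-4 + 0)² = (-4)² = 16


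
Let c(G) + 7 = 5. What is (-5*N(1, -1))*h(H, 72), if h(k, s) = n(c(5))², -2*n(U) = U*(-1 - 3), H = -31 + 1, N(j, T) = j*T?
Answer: 80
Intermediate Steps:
N(j, T) = T*j
H = -30
c(G) = -2 (c(G) = -7 + 5 = -2)
n(U) = 2*U (n(U) = -U*(-1 - 3)/2 = -U*(-4)/2 = -(-2)*U = 2*U)
h(k, s) = 16 (h(k, s) = (2*(-2))² = (-4)² = 16)
(-5*N(1, -1))*h(H, 72) = -(-5)*16 = -5*(-1)*16 = 5*16 = 80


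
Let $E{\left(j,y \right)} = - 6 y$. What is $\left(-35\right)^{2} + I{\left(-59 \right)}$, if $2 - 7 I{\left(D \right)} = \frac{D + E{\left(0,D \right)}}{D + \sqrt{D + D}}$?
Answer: $\frac{523492}{427} + \frac{5 i \sqrt{118}}{427} \approx 1226.0 + 0.1272 i$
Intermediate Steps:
$I{\left(D \right)} = \frac{2}{7} + \frac{5 D}{7 \left(D + \sqrt{2} \sqrt{D}\right)}$ ($I{\left(D \right)} = \frac{2}{7} - \frac{\left(D - 6 D\right) \frac{1}{D + \sqrt{D + D}}}{7} = \frac{2}{7} - \frac{- 5 D \frac{1}{D + \sqrt{2 D}}}{7} = \frac{2}{7} - \frac{- 5 D \frac{1}{D + \sqrt{2} \sqrt{D}}}{7} = \frac{2}{7} - \frac{\left(-5\right) D \frac{1}{D + \sqrt{2} \sqrt{D}}}{7} = \frac{2}{7} + \frac{5 D}{7 \left(D + \sqrt{2} \sqrt{D}\right)}$)
$\left(-35\right)^{2} + I{\left(-59 \right)} = \left(-35\right)^{2} + \frac{-59 + \frac{2 \sqrt{2} \sqrt{-59}}{7}}{-59 + \sqrt{2} \sqrt{-59}} = 1225 + \frac{-59 + \frac{2 \sqrt{2} i \sqrt{59}}{7}}{-59 + \sqrt{2} i \sqrt{59}} = 1225 + \frac{-59 + \frac{2 i \sqrt{118}}{7}}{-59 + i \sqrt{118}}$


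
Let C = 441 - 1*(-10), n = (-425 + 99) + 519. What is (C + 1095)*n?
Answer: 298378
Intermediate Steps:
n = 193 (n = -326 + 519 = 193)
C = 451 (C = 441 + 10 = 451)
(C + 1095)*n = (451 + 1095)*193 = 1546*193 = 298378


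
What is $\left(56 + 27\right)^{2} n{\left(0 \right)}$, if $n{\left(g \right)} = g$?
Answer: $0$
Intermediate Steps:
$\left(56 + 27\right)^{2} n{\left(0 \right)} = \left(56 + 27\right)^{2} \cdot 0 = 83^{2} \cdot 0 = 6889 \cdot 0 = 0$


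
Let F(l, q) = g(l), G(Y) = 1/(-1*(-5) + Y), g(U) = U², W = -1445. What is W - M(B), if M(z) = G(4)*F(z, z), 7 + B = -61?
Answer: -17629/9 ≈ -1958.8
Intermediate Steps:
G(Y) = 1/(5 + Y)
F(l, q) = l²
B = -68 (B = -7 - 61 = -68)
M(z) = z²/9 (M(z) = z²/(5 + 4) = z²/9)
W - M(B) = -1445 - (-68)²/9 = -1445 - 4624/9 = -17629/9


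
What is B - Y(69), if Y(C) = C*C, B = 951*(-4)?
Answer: -8565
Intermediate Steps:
B = -3804
Y(C) = C²
B - Y(69) = -3804 - 1*69² = -3804 - 1*4761 = -3804 - 4761 = -8565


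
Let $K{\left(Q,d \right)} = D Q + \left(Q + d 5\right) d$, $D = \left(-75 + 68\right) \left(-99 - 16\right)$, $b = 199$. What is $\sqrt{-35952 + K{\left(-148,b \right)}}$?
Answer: $\sqrt{13461} \approx 116.02$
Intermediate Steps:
$D = 805$ ($D = \left(-7\right) \left(-115\right) = 805$)
$K{\left(Q,d \right)} = 805 Q + d \left(Q + 5 d\right)$ ($K{\left(Q,d \right)} = 805 Q + \left(Q + d 5\right) d = 805 Q + \left(Q + 5 d\right) d = 805 Q + d \left(Q + 5 d\right)$)
$\sqrt{-35952 + K{\left(-148,b \right)}} = \sqrt{-35952 + \left(5 \cdot 199^{2} + 805 \left(-148\right) - 29452\right)} = \sqrt{-35952 - -49413} = \sqrt{-35952 + 49413} = \sqrt{13461}$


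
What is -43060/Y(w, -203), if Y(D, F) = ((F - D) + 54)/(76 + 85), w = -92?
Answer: 6932660/57 ≈ 1.2163e+5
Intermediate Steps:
Y(D, F) = 54/161 - D/161 + F/161 (Y(D, F) = (54 + F - D)/161 = (54 + F - D)*(1/161) = 54/161 - D/161 + F/161)
-43060/Y(w, -203) = -43060/(54/161 - 1/161*(-92) + (1/161)*(-203)) = -43060/(54/161 + 4/7 - 29/23) = -43060/(-57/161) = -43060*(-161/57) = 6932660/57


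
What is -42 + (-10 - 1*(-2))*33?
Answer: -306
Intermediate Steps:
-42 + (-10 - 1*(-2))*33 = -42 + (-10 + 2)*33 = -42 - 8*33 = -42 - 264 = -306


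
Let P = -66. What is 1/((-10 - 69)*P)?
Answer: 1/5214 ≈ 0.00019179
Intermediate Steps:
1/((-10 - 69)*P) = 1/((-10 - 69)*(-66)) = 1/(-79*(-66)) = 1/5214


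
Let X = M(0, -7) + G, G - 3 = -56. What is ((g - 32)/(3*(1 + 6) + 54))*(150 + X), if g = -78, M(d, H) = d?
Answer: -2134/15 ≈ -142.27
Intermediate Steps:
G = -53 (G = 3 - 56 = -53)
X = -53 (X = 0 - 53 = -53)
((g - 32)/(3*(1 + 6) + 54))*(150 + X) = ((-78 - 32)/(3*(1 + 6) + 54))*(150 - 53) = -110/(3*7 + 54)*97 = -110/(21 + 54)*97 = -110/75*97 = -110*1/75*97 = -22/15*97 = -2134/15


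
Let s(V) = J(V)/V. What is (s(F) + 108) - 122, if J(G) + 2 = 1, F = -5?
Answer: -69/5 ≈ -13.800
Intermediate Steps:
J(G) = -1 (J(G) = -2 + 1 = -1)
s(V) = -1/V
(s(F) + 108) - 122 = (-1/(-5) + 108) - 122 = (-1*(-⅕) + 108) - 122 = (⅕ + 108) - 122 = 541/5 - 122 = -69/5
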